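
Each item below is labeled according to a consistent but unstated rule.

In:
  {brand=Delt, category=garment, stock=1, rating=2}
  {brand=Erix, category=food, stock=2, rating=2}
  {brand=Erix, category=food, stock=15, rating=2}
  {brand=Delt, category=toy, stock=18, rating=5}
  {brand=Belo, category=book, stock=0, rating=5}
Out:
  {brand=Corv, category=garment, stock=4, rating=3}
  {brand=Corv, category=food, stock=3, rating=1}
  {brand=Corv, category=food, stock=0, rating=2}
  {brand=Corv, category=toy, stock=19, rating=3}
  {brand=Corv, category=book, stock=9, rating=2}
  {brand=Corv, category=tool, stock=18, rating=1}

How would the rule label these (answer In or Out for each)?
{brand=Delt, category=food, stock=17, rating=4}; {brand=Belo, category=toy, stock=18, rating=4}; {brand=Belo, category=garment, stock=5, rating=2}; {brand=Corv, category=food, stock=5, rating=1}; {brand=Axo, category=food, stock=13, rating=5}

In, In, In, Out, In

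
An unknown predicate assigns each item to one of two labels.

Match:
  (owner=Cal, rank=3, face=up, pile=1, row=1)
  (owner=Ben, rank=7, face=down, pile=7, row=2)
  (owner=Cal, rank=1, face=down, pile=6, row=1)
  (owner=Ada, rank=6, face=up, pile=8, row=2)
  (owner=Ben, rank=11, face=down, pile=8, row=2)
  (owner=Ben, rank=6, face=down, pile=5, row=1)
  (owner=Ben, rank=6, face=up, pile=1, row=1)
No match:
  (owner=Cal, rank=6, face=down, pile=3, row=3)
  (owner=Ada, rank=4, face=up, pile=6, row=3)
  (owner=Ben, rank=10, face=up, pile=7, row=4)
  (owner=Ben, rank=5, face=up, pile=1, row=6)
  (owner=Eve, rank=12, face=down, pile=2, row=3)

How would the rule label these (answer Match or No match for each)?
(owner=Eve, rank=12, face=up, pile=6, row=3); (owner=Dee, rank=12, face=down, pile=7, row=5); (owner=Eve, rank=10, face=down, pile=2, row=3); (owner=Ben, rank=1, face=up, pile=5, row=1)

No match, No match, No match, Match

All 'Match' examples share one property — row ≤ 2 — and every 'No match' example lacks it.
(owner=Eve, rank=12, face=up, pile=6, row=3): row = 3, does not pass → No match. (owner=Dee, rank=12, face=down, pile=7, row=5): row = 5, does not pass → No match. (owner=Eve, rank=10, face=down, pile=2, row=3): row = 3, does not pass → No match. (owner=Ben, rank=1, face=up, pile=5, row=1): row = 1, satisfies this → Match.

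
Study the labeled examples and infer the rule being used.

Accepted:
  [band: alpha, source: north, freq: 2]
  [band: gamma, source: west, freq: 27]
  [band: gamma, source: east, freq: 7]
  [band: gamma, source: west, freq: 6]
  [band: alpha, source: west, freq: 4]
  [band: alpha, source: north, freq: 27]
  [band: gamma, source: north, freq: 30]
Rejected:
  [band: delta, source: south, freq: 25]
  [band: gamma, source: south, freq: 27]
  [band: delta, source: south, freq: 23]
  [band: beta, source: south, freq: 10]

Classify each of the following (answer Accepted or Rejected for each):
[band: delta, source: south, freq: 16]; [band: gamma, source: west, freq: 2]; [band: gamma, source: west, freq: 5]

Rejected, Accepted, Accepted

The distinguishing property — source is not south — holds for all the 'Accepted' cases and none of the 'Rejected' cases.
[band: delta, source: south, freq: 16] → source is south → Rejected.
[band: gamma, source: west, freq: 2] → source is west → Accepted.
[band: gamma, source: west, freq: 5] → source is west → Accepted.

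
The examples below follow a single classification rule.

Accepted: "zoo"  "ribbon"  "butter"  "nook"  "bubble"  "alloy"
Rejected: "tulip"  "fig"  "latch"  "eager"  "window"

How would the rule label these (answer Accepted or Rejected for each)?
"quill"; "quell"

All 'Accepted' examples share one property — has a double letter — and every 'Rejected' example lacks it.
"quill": Accepted ('ll' doubled). "quell": Accepted ('ll' doubled).

Accepted, Accepted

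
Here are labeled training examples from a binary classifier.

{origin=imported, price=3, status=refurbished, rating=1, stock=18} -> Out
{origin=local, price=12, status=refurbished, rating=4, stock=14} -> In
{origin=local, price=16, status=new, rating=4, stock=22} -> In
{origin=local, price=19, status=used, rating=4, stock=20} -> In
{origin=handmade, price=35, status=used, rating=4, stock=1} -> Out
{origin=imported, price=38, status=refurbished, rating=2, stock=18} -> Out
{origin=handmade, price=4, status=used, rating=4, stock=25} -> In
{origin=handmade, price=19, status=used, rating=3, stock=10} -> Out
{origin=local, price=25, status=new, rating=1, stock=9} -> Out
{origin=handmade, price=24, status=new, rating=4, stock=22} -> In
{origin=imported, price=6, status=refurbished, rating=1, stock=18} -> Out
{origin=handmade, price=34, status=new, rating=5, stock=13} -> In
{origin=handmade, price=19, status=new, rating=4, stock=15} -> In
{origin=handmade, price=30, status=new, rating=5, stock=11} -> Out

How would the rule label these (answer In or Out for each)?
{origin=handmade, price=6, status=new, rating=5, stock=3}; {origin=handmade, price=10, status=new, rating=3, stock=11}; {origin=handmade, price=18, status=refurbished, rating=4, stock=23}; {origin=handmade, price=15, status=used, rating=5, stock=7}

Out, Out, In, Out

A rule that fits every label: stock ≥ 13 AND rating ≥ 3 — true of each 'In' example, false of each 'Out' one.
{origin=handmade, price=6, status=new, rating=5, stock=3}: Out (stock = 3, rating = 5).
{origin=handmade, price=10, status=new, rating=3, stock=11}: Out (stock = 11, rating = 3).
{origin=handmade, price=18, status=refurbished, rating=4, stock=23}: In (stock = 23, rating = 4).
{origin=handmade, price=15, status=used, rating=5, stock=7}: Out (stock = 7, rating = 5).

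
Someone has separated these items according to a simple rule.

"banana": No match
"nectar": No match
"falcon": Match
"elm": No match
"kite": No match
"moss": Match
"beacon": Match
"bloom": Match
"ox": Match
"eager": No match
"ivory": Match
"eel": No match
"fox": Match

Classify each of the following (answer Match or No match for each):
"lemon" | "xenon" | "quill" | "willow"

Match, Match, No match, Match

A rule that fits every label: contains 'o' — true of each 'Match' example, false of each 'No match' one.
"lemon": Match (has 'o').
"xenon": Match (has 'o').
"quill": No match (no 'o').
"willow": Match (has 'o').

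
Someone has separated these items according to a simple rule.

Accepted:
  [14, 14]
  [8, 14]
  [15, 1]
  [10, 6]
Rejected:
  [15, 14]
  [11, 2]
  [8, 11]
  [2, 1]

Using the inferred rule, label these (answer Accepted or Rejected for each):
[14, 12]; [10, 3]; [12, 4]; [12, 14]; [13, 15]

Accepted, Rejected, Accepted, Accepted, Accepted

The simplest hypothesis consistent with all the labels is: sum is even.
Accepted: [14, 12], since 14+12 = 26. Rejected: [10, 3], since 10+3 = 13. Accepted: [12, 4], since 12+4 = 16. Accepted: [12, 14], since 12+14 = 26. Accepted: [13, 15], since 13+15 = 28.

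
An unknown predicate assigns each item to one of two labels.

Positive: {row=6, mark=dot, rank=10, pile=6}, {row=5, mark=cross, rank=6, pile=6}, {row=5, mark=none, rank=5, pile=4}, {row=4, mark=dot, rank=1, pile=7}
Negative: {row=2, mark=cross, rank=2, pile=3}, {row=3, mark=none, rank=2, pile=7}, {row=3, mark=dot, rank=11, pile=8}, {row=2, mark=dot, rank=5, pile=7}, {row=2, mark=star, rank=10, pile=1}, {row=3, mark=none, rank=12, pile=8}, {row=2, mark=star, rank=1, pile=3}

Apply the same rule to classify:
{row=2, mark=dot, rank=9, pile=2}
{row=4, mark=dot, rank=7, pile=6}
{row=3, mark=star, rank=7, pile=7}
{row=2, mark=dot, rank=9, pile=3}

The pattern is that an item is 'Positive' exactly when: row ≥ 4.

Negative, Positive, Negative, Negative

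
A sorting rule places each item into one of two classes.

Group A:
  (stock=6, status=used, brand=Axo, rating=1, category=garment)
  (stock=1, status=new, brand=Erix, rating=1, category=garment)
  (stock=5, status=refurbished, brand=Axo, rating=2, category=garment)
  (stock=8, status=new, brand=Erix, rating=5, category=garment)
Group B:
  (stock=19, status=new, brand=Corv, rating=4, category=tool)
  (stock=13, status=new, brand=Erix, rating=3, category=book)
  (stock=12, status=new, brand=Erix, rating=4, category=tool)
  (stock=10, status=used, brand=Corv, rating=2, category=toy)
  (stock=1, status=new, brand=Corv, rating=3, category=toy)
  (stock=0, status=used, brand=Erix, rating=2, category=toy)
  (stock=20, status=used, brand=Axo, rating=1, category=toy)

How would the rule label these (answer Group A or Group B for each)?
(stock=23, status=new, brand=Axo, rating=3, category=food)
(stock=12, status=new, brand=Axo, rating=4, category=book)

A rule that fits every label: category is garment — true of each 'Group A' example, false of each 'Group B' one.
Group B: (stock=23, status=new, brand=Axo, rating=3, category=food), since category is food.
Group B: (stock=12, status=new, brand=Axo, rating=4, category=book), since category is book.

Group B, Group B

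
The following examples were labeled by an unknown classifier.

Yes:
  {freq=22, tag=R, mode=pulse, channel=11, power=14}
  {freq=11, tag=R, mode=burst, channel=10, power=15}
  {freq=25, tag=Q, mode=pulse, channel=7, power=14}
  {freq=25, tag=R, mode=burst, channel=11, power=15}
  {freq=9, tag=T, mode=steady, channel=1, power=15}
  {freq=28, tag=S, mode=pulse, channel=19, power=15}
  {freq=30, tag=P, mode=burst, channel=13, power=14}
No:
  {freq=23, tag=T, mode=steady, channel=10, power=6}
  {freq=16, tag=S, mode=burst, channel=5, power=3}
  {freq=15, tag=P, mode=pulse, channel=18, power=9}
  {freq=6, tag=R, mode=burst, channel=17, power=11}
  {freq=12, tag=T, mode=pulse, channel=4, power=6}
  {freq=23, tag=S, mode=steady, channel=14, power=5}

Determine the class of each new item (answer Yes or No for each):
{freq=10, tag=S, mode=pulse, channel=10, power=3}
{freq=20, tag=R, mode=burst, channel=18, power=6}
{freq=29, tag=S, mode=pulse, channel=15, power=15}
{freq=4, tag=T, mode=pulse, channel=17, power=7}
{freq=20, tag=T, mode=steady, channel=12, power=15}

No, No, Yes, No, Yes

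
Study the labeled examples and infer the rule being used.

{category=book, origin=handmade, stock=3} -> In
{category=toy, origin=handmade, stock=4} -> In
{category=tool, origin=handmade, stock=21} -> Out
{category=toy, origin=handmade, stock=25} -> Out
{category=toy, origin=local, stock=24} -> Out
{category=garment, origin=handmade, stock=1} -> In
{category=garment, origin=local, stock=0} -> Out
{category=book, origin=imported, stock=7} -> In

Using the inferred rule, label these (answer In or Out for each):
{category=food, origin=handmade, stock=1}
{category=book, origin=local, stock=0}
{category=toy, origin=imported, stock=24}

In, Out, Out

A rule that fits every label: stock ≥ 1 AND stock ≤ 7 — true of each 'In' example, false of each 'Out' one.
{category=food, origin=handmade, stock=1} — stock = 1, hence In. {category=book, origin=local, stock=0} — stock = 0, hence Out. {category=toy, origin=imported, stock=24} — stock = 24, hence Out.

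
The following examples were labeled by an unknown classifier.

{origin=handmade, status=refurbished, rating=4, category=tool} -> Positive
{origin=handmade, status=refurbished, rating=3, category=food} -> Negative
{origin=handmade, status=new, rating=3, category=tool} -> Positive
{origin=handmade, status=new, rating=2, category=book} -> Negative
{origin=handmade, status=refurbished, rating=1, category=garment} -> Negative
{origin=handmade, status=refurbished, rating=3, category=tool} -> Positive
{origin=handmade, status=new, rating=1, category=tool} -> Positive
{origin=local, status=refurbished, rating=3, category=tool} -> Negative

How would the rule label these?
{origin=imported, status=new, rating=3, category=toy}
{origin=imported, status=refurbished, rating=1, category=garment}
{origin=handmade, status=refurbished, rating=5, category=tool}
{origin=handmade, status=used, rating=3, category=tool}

Every 'Positive' example satisfies: category is tool AND origin is handmade. None of the 'Negative' examples do.

Negative, Negative, Positive, Positive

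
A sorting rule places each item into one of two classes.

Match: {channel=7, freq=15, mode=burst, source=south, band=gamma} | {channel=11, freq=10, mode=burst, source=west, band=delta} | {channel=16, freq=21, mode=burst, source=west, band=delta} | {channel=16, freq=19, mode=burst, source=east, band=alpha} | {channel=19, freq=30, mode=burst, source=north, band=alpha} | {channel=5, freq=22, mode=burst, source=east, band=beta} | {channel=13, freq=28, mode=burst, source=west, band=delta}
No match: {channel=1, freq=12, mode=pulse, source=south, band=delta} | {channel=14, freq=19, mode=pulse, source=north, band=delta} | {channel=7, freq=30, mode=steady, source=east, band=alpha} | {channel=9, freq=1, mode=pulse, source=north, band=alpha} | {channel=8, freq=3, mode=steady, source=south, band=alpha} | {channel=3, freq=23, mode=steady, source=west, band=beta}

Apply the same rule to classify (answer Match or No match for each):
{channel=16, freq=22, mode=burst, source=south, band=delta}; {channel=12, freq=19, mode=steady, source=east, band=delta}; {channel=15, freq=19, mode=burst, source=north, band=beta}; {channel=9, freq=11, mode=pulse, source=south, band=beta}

The simplest hypothesis consistent with all the labels is: mode is burst.
{channel=16, freq=22, mode=burst, source=south, band=delta}: Match (mode is burst).
{channel=12, freq=19, mode=steady, source=east, band=delta}: No match (mode is steady).
{channel=15, freq=19, mode=burst, source=north, band=beta}: Match (mode is burst).
{channel=9, freq=11, mode=pulse, source=south, band=beta}: No match (mode is pulse).

Match, No match, Match, No match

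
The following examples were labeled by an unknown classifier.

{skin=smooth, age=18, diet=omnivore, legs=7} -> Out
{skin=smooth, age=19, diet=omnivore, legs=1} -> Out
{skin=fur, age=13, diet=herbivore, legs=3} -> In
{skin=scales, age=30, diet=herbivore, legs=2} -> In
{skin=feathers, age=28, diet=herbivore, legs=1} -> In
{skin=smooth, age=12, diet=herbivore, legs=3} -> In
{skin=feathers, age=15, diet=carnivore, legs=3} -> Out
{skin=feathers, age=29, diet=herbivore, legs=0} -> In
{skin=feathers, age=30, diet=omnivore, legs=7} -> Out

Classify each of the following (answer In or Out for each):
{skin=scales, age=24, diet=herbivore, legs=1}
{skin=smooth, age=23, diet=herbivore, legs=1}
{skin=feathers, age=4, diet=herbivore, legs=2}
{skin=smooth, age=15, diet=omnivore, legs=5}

The pattern is that an item is 'In' exactly when: diet is herbivore.

In, In, In, Out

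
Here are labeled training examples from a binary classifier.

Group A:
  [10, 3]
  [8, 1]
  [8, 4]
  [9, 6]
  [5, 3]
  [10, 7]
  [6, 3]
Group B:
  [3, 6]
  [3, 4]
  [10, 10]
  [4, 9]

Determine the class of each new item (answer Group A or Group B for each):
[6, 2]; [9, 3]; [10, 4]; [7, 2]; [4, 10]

Group A, Group A, Group A, Group A, Group B

Rule: first > second. This holds for each 'Group A' example and fails for each 'Group B' one.
[6, 2]: 6 > 2 — checks out, so Group A.
[9, 3]: 9 > 3 — checks out, so Group A.
[10, 4]: 10 > 4 — checks out, so Group A.
[7, 2]: 7 > 2 — checks out, so Group A.
[4, 10]: 4 < 10 — does not fit, so Group B.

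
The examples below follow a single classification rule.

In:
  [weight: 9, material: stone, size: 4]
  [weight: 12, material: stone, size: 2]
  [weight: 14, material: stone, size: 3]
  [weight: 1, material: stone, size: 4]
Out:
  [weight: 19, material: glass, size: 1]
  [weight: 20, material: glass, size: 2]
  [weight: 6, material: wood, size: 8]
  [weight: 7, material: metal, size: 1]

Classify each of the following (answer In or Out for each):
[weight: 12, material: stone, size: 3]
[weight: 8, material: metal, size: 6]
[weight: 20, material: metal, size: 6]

The classifier is using: material is stone.
[weight: 12, material: stone, size: 3]: In (material is stone).
[weight: 8, material: metal, size: 6]: Out (material is metal).
[weight: 20, material: metal, size: 6]: Out (material is metal).

In, Out, Out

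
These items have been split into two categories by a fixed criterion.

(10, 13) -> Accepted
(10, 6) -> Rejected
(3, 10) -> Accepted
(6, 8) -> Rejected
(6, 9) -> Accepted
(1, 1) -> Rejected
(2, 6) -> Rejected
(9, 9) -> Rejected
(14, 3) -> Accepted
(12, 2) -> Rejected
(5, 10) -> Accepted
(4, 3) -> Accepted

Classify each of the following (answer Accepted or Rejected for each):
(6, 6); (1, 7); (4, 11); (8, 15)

Rejected, Rejected, Accepted, Accepted

The distinguishing property — sum is odd — holds for all the 'Accepted' cases and none of the 'Rejected' cases.
(6, 6) → 6+6 = 12 → Rejected. (1, 7) → 1+7 = 8 → Rejected. (4, 11) → 4+11 = 15 → Accepted. (8, 15) → 8+15 = 23 → Accepted.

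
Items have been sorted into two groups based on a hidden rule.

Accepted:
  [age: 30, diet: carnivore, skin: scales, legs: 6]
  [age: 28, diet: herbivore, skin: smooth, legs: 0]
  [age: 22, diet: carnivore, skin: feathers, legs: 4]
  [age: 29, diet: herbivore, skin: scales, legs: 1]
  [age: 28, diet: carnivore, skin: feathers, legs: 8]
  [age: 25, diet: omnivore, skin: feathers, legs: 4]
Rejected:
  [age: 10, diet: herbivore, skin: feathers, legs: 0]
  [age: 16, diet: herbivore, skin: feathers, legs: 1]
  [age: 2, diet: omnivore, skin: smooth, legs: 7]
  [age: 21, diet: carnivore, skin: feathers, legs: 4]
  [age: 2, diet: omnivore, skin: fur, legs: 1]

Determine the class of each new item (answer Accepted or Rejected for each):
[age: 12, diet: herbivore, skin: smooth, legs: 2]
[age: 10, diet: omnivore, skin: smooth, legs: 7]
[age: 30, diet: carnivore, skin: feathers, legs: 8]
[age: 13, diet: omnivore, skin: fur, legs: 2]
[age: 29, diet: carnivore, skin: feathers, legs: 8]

The common property of the 'Accepted' items is: age ≥ 22. No 'Rejected' item has it.
[age: 12, diet: herbivore, skin: smooth, legs: 2]: age = 12 — doesn't qualify, so Rejected. [age: 10, diet: omnivore, skin: smooth, legs: 7]: age = 10 — doesn't qualify, so Rejected. [age: 30, diet: carnivore, skin: feathers, legs: 8]: age = 30 — fits, so Accepted. [age: 13, diet: omnivore, skin: fur, legs: 2]: age = 13 — doesn't qualify, so Rejected. [age: 29, diet: carnivore, skin: feathers, legs: 8]: age = 29 — fits, so Accepted.

Rejected, Rejected, Accepted, Rejected, Accepted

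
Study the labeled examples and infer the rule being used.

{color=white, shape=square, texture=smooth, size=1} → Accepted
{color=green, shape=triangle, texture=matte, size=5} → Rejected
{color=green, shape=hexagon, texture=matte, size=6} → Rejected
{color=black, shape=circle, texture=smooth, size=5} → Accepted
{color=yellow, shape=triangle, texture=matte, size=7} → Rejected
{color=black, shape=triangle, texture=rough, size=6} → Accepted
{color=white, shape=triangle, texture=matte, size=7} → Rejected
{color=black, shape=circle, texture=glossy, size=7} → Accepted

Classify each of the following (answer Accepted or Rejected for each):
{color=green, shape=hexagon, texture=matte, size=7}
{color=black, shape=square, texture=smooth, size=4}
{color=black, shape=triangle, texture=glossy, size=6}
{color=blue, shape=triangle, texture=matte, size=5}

The distinguishing property — texture is not matte — holds for all the 'Accepted' cases and none of the 'Rejected' cases.

Rejected, Accepted, Accepted, Rejected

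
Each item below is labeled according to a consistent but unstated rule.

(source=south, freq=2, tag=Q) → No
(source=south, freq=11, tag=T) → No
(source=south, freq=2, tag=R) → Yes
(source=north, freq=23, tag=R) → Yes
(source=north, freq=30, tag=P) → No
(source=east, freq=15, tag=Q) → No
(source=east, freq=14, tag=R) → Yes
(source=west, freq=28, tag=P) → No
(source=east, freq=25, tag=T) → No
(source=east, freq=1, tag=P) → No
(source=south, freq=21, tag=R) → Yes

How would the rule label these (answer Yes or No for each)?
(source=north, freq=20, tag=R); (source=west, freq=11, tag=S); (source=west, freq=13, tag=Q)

Yes, No, No

The rule appears to be: tag is R.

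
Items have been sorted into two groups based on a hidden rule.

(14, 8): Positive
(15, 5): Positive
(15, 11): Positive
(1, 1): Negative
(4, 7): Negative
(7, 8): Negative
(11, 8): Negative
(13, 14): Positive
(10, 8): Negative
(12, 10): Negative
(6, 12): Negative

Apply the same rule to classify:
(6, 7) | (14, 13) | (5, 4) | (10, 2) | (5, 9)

Negative, Positive, Negative, Negative, Negative

The simplest hypothesis consistent with all the labels is: first ≥ 13.
(6, 7) — first 6, hence Negative. (14, 13) — first 14, hence Positive. (5, 4) — first 5, hence Negative. (10, 2) — first 10, hence Negative. (5, 9) — first 5, hence Negative.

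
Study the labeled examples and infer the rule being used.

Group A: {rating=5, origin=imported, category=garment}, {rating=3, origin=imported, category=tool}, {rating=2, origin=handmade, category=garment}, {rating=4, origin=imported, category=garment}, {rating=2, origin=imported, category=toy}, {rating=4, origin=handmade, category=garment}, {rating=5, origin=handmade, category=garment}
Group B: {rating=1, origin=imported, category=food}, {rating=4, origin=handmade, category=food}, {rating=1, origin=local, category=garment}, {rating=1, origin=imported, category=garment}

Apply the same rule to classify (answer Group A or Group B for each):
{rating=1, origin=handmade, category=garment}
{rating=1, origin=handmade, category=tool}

Group B, Group B

The common property of the 'Group A' items is: category is not food AND rating ≥ 2. No 'Group B' item has it.
{rating=1, origin=handmade, category=garment} → category is garment, rating = 1 → Group B. {rating=1, origin=handmade, category=tool} → category is tool, rating = 1 → Group B.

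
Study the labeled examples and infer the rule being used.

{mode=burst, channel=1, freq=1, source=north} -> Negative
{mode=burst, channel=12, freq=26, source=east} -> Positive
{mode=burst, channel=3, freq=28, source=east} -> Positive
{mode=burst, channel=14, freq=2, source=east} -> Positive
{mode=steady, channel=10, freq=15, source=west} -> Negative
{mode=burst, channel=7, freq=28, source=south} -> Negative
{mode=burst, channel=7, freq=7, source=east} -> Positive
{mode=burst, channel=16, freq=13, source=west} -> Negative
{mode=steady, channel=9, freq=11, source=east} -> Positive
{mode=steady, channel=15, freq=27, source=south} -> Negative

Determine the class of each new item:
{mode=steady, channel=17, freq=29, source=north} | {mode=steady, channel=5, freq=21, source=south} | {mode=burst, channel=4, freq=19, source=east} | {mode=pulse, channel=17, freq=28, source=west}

Negative, Negative, Positive, Negative

Rule: source is east. This holds for each 'Positive' example and fails for each 'Negative' one.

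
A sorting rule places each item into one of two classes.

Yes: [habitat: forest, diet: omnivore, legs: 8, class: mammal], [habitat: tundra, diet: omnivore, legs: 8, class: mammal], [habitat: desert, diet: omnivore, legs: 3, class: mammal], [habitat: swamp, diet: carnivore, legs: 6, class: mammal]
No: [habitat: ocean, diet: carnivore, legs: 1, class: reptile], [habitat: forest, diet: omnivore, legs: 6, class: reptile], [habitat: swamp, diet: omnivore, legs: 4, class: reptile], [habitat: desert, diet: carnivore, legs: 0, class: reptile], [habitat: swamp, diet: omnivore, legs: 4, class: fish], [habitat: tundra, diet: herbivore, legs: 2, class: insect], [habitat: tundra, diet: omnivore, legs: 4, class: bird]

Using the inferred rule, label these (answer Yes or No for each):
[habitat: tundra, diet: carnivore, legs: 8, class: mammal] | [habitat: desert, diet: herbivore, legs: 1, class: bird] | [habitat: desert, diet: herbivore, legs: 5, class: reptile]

Yes, No, No

Checking candidate rules against both groups, what survives is: class is mammal.
[habitat: tundra, diet: carnivore, legs: 8, class: mammal] — class is mammal, hence Yes.
[habitat: desert, diet: herbivore, legs: 1, class: bird] — class is bird, hence No.
[habitat: desert, diet: herbivore, legs: 5, class: reptile] — class is reptile, hence No.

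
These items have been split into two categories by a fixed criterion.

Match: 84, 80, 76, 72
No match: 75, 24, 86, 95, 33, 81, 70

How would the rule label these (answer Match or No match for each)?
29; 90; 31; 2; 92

The common property of the 'Match' items is: multiple of 4 AND at least 33. No 'No match' item has it.
29: 29 = 4·7 + 1, 29 < 33 — lacks this property, so No match. 90: 90 = 4·22 + 2, 90 ≥ 33 — lacks this property, so No match. 31: 31 = 4·7 + 3, 31 < 33 — lacks this property, so No match. 2: 2 = 4·0 + 2, 2 < 33 — lacks this property, so No match. 92: 92 = 4·23, 92 ≥ 33 — satisfies this, so Match.

No match, No match, No match, No match, Match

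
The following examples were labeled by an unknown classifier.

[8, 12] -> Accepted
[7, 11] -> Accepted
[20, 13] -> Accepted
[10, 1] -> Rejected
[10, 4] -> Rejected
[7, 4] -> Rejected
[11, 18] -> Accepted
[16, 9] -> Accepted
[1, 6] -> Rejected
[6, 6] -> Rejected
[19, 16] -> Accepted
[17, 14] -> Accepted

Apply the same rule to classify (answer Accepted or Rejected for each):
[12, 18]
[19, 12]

Accepted, Accepted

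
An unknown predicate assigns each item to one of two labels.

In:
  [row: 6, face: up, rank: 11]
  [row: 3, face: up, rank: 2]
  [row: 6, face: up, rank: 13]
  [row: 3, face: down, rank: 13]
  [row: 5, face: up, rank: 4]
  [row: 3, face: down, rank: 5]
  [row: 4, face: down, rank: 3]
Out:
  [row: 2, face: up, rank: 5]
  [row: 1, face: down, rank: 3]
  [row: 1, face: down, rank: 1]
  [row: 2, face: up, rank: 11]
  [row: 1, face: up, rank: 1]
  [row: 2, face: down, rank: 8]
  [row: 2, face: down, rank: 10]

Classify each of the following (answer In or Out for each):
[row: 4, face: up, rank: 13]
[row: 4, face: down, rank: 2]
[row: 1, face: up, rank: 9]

The rule appears to be: row ≥ 3.
In: [row: 4, face: up, rank: 13], since row = 4.
In: [row: 4, face: down, rank: 2], since row = 4.
Out: [row: 1, face: up, rank: 9], since row = 1.

In, In, Out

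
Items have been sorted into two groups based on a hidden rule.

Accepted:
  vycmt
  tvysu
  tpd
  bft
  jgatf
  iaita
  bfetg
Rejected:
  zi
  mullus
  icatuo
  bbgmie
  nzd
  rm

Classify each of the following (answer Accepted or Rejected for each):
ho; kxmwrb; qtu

Rejected, Rejected, Accepted

All 'Accepted' examples share one property — odd length AND contains 't' — and every 'Rejected' example lacks it.
ho: length 2, no 't' — does not fit, so Rejected. kxmwrb: length 6, no 't' — does not fit, so Rejected. qtu: length 3, has 't' — has this property, so Accepted.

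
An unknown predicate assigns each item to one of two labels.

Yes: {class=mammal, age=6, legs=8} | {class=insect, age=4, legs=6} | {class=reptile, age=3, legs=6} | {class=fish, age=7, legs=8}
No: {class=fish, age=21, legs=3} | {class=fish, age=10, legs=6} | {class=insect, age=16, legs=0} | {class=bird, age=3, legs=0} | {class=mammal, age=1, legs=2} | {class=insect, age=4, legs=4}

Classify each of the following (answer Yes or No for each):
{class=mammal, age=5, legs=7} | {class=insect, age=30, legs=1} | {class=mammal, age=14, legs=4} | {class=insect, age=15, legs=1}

The classifier is using: legs ≥ 6 AND age ≤ 7.

Yes, No, No, No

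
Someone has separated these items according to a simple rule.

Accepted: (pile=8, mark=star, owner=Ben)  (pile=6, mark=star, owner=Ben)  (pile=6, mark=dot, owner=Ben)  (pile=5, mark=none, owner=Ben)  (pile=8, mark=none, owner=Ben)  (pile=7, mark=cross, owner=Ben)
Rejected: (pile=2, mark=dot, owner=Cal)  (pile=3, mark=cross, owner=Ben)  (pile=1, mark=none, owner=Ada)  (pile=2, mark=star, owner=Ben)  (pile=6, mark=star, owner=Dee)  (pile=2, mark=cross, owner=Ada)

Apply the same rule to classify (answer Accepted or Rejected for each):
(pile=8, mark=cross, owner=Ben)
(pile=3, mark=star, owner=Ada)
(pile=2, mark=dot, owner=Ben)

Accepted, Rejected, Rejected

All 'Accepted' examples share one property — owner is Ben AND pile ≥ 5 — and every 'Rejected' example lacks it.
(pile=8, mark=cross, owner=Ben): owner is Ben, pile = 8 — meets the rule, so Accepted.
(pile=3, mark=star, owner=Ada): owner is Ada, pile = 3 — does not satisfy this, so Rejected.
(pile=2, mark=dot, owner=Ben): owner is Ben, pile = 2 — does not satisfy this, so Rejected.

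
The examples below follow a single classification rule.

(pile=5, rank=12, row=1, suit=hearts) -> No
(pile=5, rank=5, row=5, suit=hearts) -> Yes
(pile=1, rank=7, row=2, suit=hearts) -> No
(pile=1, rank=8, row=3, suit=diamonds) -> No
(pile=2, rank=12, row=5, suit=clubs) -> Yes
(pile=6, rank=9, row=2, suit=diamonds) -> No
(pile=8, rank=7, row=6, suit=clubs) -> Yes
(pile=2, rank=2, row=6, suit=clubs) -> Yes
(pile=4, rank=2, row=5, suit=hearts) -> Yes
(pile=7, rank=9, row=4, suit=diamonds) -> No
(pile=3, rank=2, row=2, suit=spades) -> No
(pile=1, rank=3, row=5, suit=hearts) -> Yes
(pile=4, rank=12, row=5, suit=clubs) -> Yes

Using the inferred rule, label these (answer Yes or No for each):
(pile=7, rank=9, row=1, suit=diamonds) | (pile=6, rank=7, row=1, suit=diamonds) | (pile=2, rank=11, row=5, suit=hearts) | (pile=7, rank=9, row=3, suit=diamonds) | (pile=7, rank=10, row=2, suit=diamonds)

The common property of the 'Yes' items is: row ≥ 5. No 'No' item has it.
(pile=7, rank=9, row=1, suit=diamonds): row = 1, fails the rule → No. (pile=6, rank=7, row=1, suit=diamonds): row = 1, fails the rule → No. (pile=2, rank=11, row=5, suit=hearts): row = 5, fits → Yes. (pile=7, rank=9, row=3, suit=diamonds): row = 3, fails the rule → No. (pile=7, rank=10, row=2, suit=diamonds): row = 2, fails the rule → No.

No, No, Yes, No, No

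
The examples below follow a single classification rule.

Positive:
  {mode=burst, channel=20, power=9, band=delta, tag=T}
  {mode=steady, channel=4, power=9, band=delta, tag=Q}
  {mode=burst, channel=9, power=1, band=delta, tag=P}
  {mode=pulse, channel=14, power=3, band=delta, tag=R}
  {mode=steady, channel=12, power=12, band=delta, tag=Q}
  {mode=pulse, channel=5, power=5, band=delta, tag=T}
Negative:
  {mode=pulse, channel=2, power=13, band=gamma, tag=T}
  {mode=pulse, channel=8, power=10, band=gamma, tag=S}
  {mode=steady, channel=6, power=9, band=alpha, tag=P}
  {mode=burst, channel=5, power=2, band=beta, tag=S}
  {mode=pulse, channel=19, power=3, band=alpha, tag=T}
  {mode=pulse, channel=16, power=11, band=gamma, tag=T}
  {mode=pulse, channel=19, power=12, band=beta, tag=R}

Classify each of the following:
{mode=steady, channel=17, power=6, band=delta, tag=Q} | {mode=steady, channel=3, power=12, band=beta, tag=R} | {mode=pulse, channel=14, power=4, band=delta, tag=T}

Rule: band is delta. This holds for each 'Positive' example and fails for each 'Negative' one.
{mode=steady, channel=17, power=6, band=delta, tag=Q}: Positive (band is delta). {mode=steady, channel=3, power=12, band=beta, tag=R}: Negative (band is beta). {mode=pulse, channel=14, power=4, band=delta, tag=T}: Positive (band is delta).

Positive, Negative, Positive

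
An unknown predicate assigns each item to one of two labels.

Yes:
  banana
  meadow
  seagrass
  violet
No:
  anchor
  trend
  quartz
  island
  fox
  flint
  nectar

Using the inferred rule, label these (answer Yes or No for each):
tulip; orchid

No, No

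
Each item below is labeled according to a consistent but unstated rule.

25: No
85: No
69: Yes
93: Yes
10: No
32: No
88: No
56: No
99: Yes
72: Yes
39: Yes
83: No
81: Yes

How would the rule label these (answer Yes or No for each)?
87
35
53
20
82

Yes, No, No, No, No

The rule appears to be: multiple of 3.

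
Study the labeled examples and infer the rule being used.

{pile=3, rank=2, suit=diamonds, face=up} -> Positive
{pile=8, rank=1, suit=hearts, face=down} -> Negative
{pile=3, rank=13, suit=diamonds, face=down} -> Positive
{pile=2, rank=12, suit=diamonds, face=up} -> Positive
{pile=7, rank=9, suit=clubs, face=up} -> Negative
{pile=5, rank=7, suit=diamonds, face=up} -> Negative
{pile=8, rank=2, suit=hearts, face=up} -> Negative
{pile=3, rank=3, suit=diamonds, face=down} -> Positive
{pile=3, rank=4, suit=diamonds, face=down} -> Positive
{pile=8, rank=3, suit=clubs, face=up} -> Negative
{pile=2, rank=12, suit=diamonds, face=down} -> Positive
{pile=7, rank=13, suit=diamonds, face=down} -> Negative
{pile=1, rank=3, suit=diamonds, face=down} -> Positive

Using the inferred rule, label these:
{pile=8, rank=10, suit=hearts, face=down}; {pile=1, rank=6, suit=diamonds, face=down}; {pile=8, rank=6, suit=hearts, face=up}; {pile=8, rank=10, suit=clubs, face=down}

Every 'Positive' example satisfies: pile ≤ 3. None of the 'Negative' examples do.
{pile=8, rank=10, suit=hearts, face=down} → pile = 8 → Negative.
{pile=1, rank=6, suit=diamonds, face=down} → pile = 1 → Positive.
{pile=8, rank=6, suit=hearts, face=up} → pile = 8 → Negative.
{pile=8, rank=10, suit=clubs, face=down} → pile = 8 → Negative.

Negative, Positive, Negative, Negative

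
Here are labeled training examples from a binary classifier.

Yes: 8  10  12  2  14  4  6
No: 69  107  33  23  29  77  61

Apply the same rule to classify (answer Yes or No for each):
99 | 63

No, No

Rule: even. This holds for each 'Yes' example and fails for each 'No' one.
99: No (99 is odd). 63: No (63 is odd).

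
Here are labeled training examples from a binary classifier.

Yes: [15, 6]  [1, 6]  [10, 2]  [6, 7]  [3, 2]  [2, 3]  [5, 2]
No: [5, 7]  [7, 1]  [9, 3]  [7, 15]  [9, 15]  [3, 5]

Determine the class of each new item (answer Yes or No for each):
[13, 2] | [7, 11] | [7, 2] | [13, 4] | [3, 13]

Yes, No, Yes, Yes, No

A rule that fits every label: product is even — true of each 'Yes' example, false of each 'No' one.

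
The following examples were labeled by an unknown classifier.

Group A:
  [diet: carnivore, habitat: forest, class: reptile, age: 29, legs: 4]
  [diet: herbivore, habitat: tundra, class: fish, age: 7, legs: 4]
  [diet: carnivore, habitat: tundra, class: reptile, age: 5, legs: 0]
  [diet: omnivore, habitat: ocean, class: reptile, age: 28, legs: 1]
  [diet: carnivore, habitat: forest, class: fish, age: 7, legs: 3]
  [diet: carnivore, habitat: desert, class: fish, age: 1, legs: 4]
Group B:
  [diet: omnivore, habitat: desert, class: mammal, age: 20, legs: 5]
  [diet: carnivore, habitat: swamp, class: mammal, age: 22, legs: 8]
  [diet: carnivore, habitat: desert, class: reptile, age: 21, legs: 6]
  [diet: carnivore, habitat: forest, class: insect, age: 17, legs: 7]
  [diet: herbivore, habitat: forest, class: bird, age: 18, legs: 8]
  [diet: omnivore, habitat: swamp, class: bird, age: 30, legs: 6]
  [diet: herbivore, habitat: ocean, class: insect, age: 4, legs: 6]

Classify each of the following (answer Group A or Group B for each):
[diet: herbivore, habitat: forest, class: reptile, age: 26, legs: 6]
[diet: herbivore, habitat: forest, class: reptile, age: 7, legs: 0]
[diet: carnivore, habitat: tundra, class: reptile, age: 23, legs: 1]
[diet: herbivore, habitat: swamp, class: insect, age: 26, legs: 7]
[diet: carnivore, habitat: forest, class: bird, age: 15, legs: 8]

Every 'Group A' example satisfies: legs ≤ 4. None of the 'Group B' examples do.
[diet: herbivore, habitat: forest, class: reptile, age: 26, legs: 6]: legs = 6, doesn't match → Group B.
[diet: herbivore, habitat: forest, class: reptile, age: 7, legs: 0]: legs = 0, passes → Group A.
[diet: carnivore, habitat: tundra, class: reptile, age: 23, legs: 1]: legs = 1, passes → Group A.
[diet: herbivore, habitat: swamp, class: insect, age: 26, legs: 7]: legs = 7, doesn't match → Group B.
[diet: carnivore, habitat: forest, class: bird, age: 15, legs: 8]: legs = 8, doesn't match → Group B.

Group B, Group A, Group A, Group B, Group B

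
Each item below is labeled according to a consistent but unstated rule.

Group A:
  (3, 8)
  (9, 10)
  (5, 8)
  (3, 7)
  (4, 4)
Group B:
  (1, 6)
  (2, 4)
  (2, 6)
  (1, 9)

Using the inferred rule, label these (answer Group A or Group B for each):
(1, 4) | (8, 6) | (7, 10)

Group B, Group A, Group A

A rule that fits every label: first ≥ 3 — true of each 'Group A' example, false of each 'Group B' one.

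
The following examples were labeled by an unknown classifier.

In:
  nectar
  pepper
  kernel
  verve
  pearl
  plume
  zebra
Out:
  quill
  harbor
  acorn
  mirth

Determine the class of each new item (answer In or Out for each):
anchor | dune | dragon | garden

Out, In, Out, In

Looking at the examples, the only property every 'In' case has and every 'Out' case lacks is: contains 'e'.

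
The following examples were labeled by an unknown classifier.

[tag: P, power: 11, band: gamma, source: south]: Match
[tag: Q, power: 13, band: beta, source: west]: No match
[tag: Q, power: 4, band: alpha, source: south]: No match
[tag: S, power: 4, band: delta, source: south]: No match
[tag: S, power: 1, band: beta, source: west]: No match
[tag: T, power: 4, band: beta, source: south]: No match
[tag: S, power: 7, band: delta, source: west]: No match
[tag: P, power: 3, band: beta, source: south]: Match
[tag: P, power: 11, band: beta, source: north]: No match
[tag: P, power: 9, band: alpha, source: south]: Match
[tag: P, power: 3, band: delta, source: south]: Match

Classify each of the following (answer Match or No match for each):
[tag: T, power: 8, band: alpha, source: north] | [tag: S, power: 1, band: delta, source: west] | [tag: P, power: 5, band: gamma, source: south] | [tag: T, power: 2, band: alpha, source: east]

No match, No match, Match, No match

The common property of the 'Match' items is: source is south AND tag is P. No 'No match' item has it.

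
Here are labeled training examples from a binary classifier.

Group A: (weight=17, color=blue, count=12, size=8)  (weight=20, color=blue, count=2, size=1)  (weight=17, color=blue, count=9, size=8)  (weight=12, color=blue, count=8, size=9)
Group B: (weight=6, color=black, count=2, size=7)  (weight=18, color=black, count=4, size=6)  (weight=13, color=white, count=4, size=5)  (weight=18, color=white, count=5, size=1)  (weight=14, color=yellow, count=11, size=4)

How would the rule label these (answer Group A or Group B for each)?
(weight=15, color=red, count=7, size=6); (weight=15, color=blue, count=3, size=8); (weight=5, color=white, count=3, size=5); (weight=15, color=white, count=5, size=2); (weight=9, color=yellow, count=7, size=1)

'Group A' ⟺ color is blue.
(weight=15, color=red, count=7, size=6): Group B (color is red). (weight=15, color=blue, count=3, size=8): Group A (color is blue). (weight=5, color=white, count=3, size=5): Group B (color is white). (weight=15, color=white, count=5, size=2): Group B (color is white). (weight=9, color=yellow, count=7, size=1): Group B (color is yellow).

Group B, Group A, Group B, Group B, Group B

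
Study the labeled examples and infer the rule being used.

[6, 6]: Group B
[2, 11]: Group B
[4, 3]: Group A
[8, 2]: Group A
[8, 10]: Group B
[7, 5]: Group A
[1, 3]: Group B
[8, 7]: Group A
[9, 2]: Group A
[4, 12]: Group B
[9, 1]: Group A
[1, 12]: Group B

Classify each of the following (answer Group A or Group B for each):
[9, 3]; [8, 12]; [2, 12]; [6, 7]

All 'Group A' examples share one property — first > second — and every 'Group B' example lacks it.
[9, 3] → 9 > 3 → Group A. [8, 12] → 8 < 12 → Group B. [2, 12] → 2 < 12 → Group B. [6, 7] → 6 < 7 → Group B.

Group A, Group B, Group B, Group B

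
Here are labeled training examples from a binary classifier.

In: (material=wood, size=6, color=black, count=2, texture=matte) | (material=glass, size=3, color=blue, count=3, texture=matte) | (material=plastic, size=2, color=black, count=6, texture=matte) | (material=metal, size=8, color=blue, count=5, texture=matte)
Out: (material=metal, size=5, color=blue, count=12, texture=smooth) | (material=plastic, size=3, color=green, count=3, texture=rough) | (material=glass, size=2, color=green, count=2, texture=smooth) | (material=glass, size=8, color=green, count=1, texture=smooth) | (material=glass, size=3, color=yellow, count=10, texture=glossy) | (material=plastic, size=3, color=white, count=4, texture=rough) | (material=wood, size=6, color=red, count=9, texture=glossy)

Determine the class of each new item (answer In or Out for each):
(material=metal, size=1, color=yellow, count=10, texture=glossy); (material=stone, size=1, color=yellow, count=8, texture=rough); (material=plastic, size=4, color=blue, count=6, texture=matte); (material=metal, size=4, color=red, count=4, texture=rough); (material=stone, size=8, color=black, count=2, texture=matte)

Out, Out, In, Out, In

The pattern is that an item is 'In' exactly when: texture is matte.
(material=metal, size=1, color=yellow, count=10, texture=glossy): Out (texture is glossy). (material=stone, size=1, color=yellow, count=8, texture=rough): Out (texture is rough). (material=plastic, size=4, color=blue, count=6, texture=matte): In (texture is matte). (material=metal, size=4, color=red, count=4, texture=rough): Out (texture is rough). (material=stone, size=8, color=black, count=2, texture=matte): In (texture is matte).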